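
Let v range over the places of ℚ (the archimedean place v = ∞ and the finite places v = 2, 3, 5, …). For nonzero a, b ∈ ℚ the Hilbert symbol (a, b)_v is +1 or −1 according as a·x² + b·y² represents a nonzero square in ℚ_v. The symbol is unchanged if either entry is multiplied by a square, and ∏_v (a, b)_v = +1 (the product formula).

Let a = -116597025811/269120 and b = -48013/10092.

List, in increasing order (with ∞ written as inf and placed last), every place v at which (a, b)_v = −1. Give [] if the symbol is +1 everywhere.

[7, inf]

Mod squares: a ≡ -95, b ≡ -399. Check v ∈ {∞, 2, 3, 5, 7, 19, 29, 31}.
v=2: v_2(a)=-6, v_2(b)=-2; units ≡ 1, 1 (mod 8); ε·ε+αω+βω = 0·0+-6·0+-2·0 ≡ 0  ⇒  (a,b)_2 = +1.
v=29: a=29^-2·(≡2), b=29^-2·(≡13) mod 29; (2|29)=-1, (13|29)=+1; (−1)^{-2·-2·14}·(-1)^-2·(+1)^-2 = +1.
v=19: a=19^5·(≡3), b=19^3·(≡4) mod 19; (3|19)=-1, (4|19)=+1; (−1)^{5·3·9}·(-1)^3·(+1)^5 = +1.
v=7: a=7^2·(≡3), b=7^1·(≡3) mod 7; (3|7)=-1, (3|7)=-1; (−1)^{2·1·3}·(-1)^1·(-1)^2 = -1.
v=3: a=3^0·(≡1), b=3^-1·(≡2) mod 3; (1|3)=+1, (2|3)=-1; (−1)^{0·-1·1}·(+1)^-1·(-1)^0 = +1.
v=∞: -95 < 0 and -399 < 0  ⇒  (a,b)_∞ = -1.
v=5: a=5^-1·(≡1), b=5^0·(≡1) mod 5; (1|5)=+1, (1|5)=+1; (−1)^{-1·0·2}·(+1)^0·(+1)^-1 = +1.
v=31: a=31^2·(≡21), b=31^0·(≡4) mod 31; (21|31)=-1, (4|31)=+1; (−1)^{2·0·15}·(-1)^0·(+1)^2 = +1.
(-95, -399 / ℚ) ramifies at {7, ∞}: a division algebra.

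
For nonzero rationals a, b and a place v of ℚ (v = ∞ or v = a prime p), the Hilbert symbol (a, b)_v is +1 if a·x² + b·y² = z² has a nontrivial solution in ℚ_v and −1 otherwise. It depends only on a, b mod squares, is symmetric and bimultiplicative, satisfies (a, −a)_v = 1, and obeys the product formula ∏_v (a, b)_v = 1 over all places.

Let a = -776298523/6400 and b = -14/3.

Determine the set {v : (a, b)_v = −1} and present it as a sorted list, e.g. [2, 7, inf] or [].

Mod squares: a ≡ -323323, b ≡ -42. Check v ∈ {∞, 2, 3, 5, 7, 11, 13, 17, 19}.
v=13: a=13^1·(≡2), b=13^0·(≡4) mod 13; (2|13)=-1, (4|13)=+1; (−1)^{1·0·6}·(-1)^0·(+1)^1 = +1.
v=7: a=7^5·(≡2), b=7^1·(≡4) mod 7; (2|7)=+1, (4|7)=+1; (−1)^{5·1·3}·(+1)^1·(+1)^5 = -1.
v=5: a=5^-2·(≡2), b=5^0·(≡2) mod 5; (2|5)=-1, (2|5)=-1; (−1)^{-2·0·2}·(-1)^0·(-1)^-2 = +1.
v=3: a=3^0·(≡2), b=3^-1·(≡1) mod 3; (2|3)=-1, (1|3)=+1; (−1)^{0·-1·1}·(-1)^-1·(+1)^0 = -1.
v=2: v_2(a)=-8, v_2(b)=1; units ≡ 5, 3 (mod 8); ε·ε+αω+βω = 0·1+-8·1+1·1 ≡ 1  ⇒  (a,b)_2 = -1.
v=17: a=17^1·(≡2), b=17^0·(≡1) mod 17; (2|17)=+1, (1|17)=+1; (−1)^{1·0·8}·(+1)^0·(+1)^1 = +1.
v=11: a=11^1·(≡7), b=11^0·(≡10) mod 11; (7|11)=-1, (10|11)=-1; (−1)^{1·0·5}·(-1)^0·(-1)^1 = -1.
v=∞: -323323 < 0 and -42 < 0  ⇒  (a,b)_∞ = -1.
v=19: a=19^1·(≡9), b=19^0·(≡8) mod 19; (9|19)=+1, (8|19)=-1; (−1)^{1·0·9}·(+1)^0·(-1)^1 = -1.
Ram(-323323, -42) = {2, 3, 7, 11, 19, ∞}; no ℚ_2-point on the conic.

[2, 3, 7, 11, 19, inf]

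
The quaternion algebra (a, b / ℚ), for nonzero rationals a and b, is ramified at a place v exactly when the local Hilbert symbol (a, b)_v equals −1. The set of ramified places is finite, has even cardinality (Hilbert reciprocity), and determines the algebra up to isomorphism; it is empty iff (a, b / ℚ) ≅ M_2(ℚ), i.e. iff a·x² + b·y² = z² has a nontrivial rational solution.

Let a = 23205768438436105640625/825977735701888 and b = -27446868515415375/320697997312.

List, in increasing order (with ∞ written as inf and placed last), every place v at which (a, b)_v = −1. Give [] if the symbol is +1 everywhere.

[2, 3, 5, 19]

Mod squares: a ≡ 21318, b ≡ -35530. Check v ∈ {∞, 2, 3, 5, 7, 11, 13, 17, 19, 29}.
v=29: a=29^-2·(≡19), b=29^2·(≡4) mod 29; (19|29)=-1, (4|29)=+1; (−1)^{-2·2·14}·(-1)^2·(+1)^-2 = +1.
v=3: a=3^23·(≡2), b=3^14·(≡2) mod 3; (2|3)=-1, (2|3)=-1; (−1)^{23·14·1}·(-1)^14·(-1)^23 = -1.
v=7: a=7^-8·(≡5), b=7^-6·(≡4) mod 7; (5|7)=-1, (4|7)=+1; (−1)^{-8·-6·3}·(-1)^-6·(+1)^-8 = +1.
v=∞: 21318 > 0 and -35530 < 0  ⇒  (a,b)_∞ = +1.
v=13: a=13^2·(≡5), b=13^2·(≡12) mod 13; (5|13)=-1, (12|13)=+1; (−1)^{2·2·6}·(-1)^2·(+1)^2 = +1.
v=19: a=19^1·(≡16), b=19^1·(≡11) mod 19; (16|19)=+1, (11|19)=+1; (−1)^{1·1·9}·(+1)^1·(+1)^1 = -1.
v=2: v_2(a)=-7, v_2(b)=-11; units ≡ 3, 3 (mod 8); ε·ε+αω+βω = 1·1+-7·1+-11·1 ≡ 1  ⇒  (a,b)_2 = -1.
v=5: a=5^6·(≡2), b=5^3·(≡1) mod 5; (2|5)=-1, (1|5)=+1; (−1)^{6·3·2}·(-1)^3·(+1)^6 = -1.
v=11: a=11^-3·(≡8), b=11^-3·(≡5) mod 11; (8|11)=-1, (5|11)=+1; (−1)^{-3·-3·5}·(-1)^-3·(+1)^-3 = +1.
v=17: a=17^3·(≡9), b=17^1·(≡13) mod 17; (9|17)=+1, (13|17)=+1; (−1)^{3·1·8}·(+1)^1·(+1)^3 = +1.
(21318, -35530 / ℚ) ramifies at {2, 3, 5, 19}: a division algebra.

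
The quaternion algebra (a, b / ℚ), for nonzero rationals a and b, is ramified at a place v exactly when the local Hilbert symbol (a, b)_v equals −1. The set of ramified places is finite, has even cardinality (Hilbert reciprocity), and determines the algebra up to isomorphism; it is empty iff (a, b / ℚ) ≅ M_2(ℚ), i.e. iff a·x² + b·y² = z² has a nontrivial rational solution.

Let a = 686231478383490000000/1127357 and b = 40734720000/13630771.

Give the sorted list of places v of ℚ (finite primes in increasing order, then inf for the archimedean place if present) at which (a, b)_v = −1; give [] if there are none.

Mod squares: a ≡ 570570, b ≡ 8398. Check v ∈ {∞, 2, 3, 5, 7, 11, 13, 17, 19}.
v=17: a=17^4·(≡8), b=17^1·(≡4) mod 17; (8|17)=+1, (4|17)=+1; (−1)^{4·1·8}·(+1)^1·(+1)^4 = +1.
v=19: a=19^1·(≡18), b=19^-1·(≡7) mod 19; (18|19)=-1, (7|19)=+1; (−1)^{1·-1·9}·(-1)^-1·(+1)^1 = +1.
v=5: a=5^7·(≡1), b=5^4·(≡2) mod 5; (1|5)=+1, (2|5)=-1; (−1)^{7·4·2}·(+1)^4·(-1)^7 = -1.
v=3: a=3^9·(≡2), b=3^2·(≡1) mod 3; (2|3)=-1, (1|3)=+1; (−1)^{9·2·1}·(-1)^2·(+1)^9 = +1.
v=7: a=7^-1·(≡2), b=7^-2·(≡5) mod 7; (2|7)=+1, (5|7)=-1; (−1)^{-1·-2·3}·(+1)^-2·(-1)^-1 = -1.
v=2: v_2(a)=7, v_2(b)=15; units ≡ 5, 7 (mod 8); ε·ε+αω+βω = 0·1+7·0+15·1 ≡ 1  ⇒  (a,b)_2 = -1.
v=∞: 570570 > 0 and 8398 > 0  ⇒  (a,b)_∞ = +1.
v=13: a=13^3·(≡2), b=13^1·(≡12) mod 13; (2|13)=-1, (12|13)=+1; (−1)^{3·1·6}·(-1)^1·(+1)^3 = -1.
v=11: a=11^-5·(≡4), b=11^-4·(≡1) mod 11; (4|11)=+1, (1|11)=+1; (−1)^{-5·-4·5}·(+1)^-4·(+1)^-5 = +1.
Ram(570570, 8398) = {2, 5, 7, 13}; no ℚ_2-point on the conic.

[2, 5, 7, 13]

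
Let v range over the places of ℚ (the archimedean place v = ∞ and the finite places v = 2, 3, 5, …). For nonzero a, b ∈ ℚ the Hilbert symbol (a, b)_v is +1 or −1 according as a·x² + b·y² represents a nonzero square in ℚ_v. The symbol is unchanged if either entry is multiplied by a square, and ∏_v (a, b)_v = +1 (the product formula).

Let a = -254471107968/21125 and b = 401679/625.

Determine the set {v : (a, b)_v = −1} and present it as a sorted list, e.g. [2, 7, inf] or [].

Mod squares: a ≡ -34510, b ≡ 551. Check v ∈ {∞, 2, 3, 5, 7, 11, 13, 17, 19, 23, 29}.
v=7: a=7^1·(≡5), b=7^0·(≡6) mod 7; (5|7)=-1, (6|7)=-1; (−1)^{1·0·3}·(-1)^0·(-1)^1 = -1.
v=2: v_2(a)=7, v_2(b)=0; units ≡ 1, 7 (mod 8); ε·ε+αω+βω = 0·1+7·0+0·0 ≡ 0  ⇒  (a,b)_2 = +1.
v=5: a=5^-3·(≡3), b=5^-4·(≡4) mod 5; (3|5)=-1, (4|5)=+1; (−1)^{-3·-4·2}·(-1)^-4·(+1)^-3 = +1.
v=19: a=19^0·(≡18), b=19^1·(≡3) mod 19; (18|19)=-1, (3|19)=-1; (−1)^{0·1·9}·(-1)^1·(-1)^0 = -1.
v=11: a=11^2·(≡7), b=11^0·(≡4) mod 11; (7|11)=-1, (4|11)=+1; (−1)^{2·0·5}·(-1)^0·(+1)^2 = +1.
v=23: a=23^2·(≡1), b=23^0·(≡19) mod 23; (1|23)=+1, (19|23)=-1; (−1)^{2·0·11}·(+1)^0·(-1)^2 = +1.
v=17: a=17^1·(≡14), b=17^0·(≡12) mod 17; (14|17)=-1, (12|17)=-1; (−1)^{1·0·8}·(-1)^0·(-1)^1 = -1.
v=∞: -34510 < 0 and 551 > 0  ⇒  (a,b)_∞ = +1.
v=3: a=3^2·(≡2), b=3^6·(≡2) mod 3; (2|3)=-1, (2|3)=-1; (−1)^{2·6·1}·(-1)^6·(-1)^2 = +1.
v=29: a=29^1·(≡20), b=29^1·(≡12) mod 29; (20|29)=+1, (12|29)=-1; (−1)^{1·1·14}·(+1)^1·(-1)^1 = -1.
v=13: a=13^-2·(≡5), b=13^0·(≡5) mod 13; (5|13)=-1, (5|13)=-1; (−1)^{-2·0·6}·(-1)^0·(-1)^-2 = +1.
|Ram(-34510, 551)| = 4, even; anisotropic at {7, 17, 19, 29}.

[7, 17, 19, 29]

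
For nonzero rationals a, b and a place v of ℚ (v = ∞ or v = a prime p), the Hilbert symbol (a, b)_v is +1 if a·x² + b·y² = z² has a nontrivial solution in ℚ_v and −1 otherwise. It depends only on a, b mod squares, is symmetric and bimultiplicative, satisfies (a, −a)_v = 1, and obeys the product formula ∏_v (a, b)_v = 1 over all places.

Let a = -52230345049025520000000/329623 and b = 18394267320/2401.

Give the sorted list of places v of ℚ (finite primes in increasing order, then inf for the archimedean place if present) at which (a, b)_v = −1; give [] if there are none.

Mod squares: a ≡ -85785, b ≡ 41470. Check v ∈ {∞, 2, 3, 5, 7, 11, 13, 19, 29, 31, 37, 43}.
v=2: v_2(a)=10, v_2(b)=3; units ≡ 7, 7 (mod 8); ε·ε+αω+βω = 1·1+10·0+3·0 ≡ 1  ⇒  (a,b)_2 = -1.
v=5: a=5^7·(≡3), b=5^1·(≡4) mod 5; (3|5)=-1, (4|5)=+1; (−1)^{7·1·2}·(-1)^1·(+1)^7 = -1.
v=19: a=19^1·(≡11), b=19^0·(≡18) mod 19; (11|19)=+1, (18|19)=-1; (−1)^{1·0·9}·(+1)^0·(-1)^1 = -1.
v=∞: -85785 < 0 and 41470 > 0  ⇒  (a,b)_∞ = +1.
v=43: a=43^1·(≡5), b=43^0·(≡27) mod 43; (5|43)=-1, (27|43)=-1; (−1)^{1·0·21}·(-1)^0·(-1)^1 = -1.
v=29: a=29^2·(≡26), b=29^1·(≡13) mod 29; (26|29)=-1, (13|29)=+1; (−1)^{2·1·14}·(-1)^1·(+1)^2 = -1.
v=3: a=3^1·(≡1), b=3^4·(≡1) mod 3; (1|3)=+1, (1|3)=+1; (−1)^{1·4·1}·(+1)^4·(+1)^1 = +1.
v=13: a=13^2·(≡8), b=13^1·(≡5) mod 13; (8|13)=-1, (5|13)=-1; (−1)^{2·1·6}·(-1)^1·(-1)^2 = -1.
v=31: a=31^-2·(≡6), b=31^0·(≡22) mod 31; (6|31)=-1, (22|31)=-1; (−1)^{-2·0·15}·(-1)^0·(-1)^-2 = +1.
v=7: a=7^-3·(≡4), b=7^-4·(≡2) mod 7; (4|7)=+1, (2|7)=+1; (−1)^{-3·-4·3}·(+1)^-4·(+1)^-3 = +1.
v=11: a=11^0·(≡1), b=11^1·(≡8) mod 11; (1|11)=+1, (8|11)=-1; (−1)^{0·1·5}·(+1)^1·(-1)^0 = +1.
v=37: a=37^4·(≡13), b=37^2·(≡12) mod 37; (13|37)=-1, (12|37)=+1; (−1)^{4·2·18}·(-1)^2·(+1)^4 = +1.
Ram(-85785, 41470) = {2, 5, 13, 19, 29, 43}; no ℚ_2-point on the conic.

[2, 5, 13, 19, 29, 43]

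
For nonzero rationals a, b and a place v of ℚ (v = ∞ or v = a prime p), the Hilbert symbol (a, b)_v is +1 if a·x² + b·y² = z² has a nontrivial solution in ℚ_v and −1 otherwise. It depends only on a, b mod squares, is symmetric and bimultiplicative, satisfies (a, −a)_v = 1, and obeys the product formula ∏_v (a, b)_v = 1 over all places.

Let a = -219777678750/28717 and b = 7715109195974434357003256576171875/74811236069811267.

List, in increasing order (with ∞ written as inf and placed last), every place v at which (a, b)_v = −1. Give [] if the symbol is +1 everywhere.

[5, 7]

Mod squares: a ≡ -176358, b ≡ 21945. Check v ∈ {∞, 2, 3, 5, 7, 11, 13, 17, 19, 23, 47, 53}.
v=13: a=13^-1·(≡6), b=13^-4·(≡10) mod 13; (6|13)=-1, (10|13)=+1; (−1)^{-1·-4·6}·(-1)^-4·(+1)^-1 = +1.
v=3: a=3^1·(≡2), b=3^-5·(≡1) mod 3; (2|3)=-1, (1|3)=+1; (−1)^{1·-5·1}·(-1)^-5·(+1)^1 = +1.
v=53: a=53^0·(≡51), b=53^2·(≡32) mod 53; (51|53)=-1, (32|53)=-1; (−1)^{0·2·26}·(-1)^2·(-1)^0 = +1.
v=∞: -176358 < 0 and 21945 > 0  ⇒  (a,b)_∞ = +1.
v=7: a=7^3·(≡5), b=7^7·(≡3) mod 7; (5|7)=-1, (3|7)=-1; (−1)^{3·7·3}·(-1)^7·(-1)^3 = -1.
v=2: v_2(a)=1, v_2(b)=0; units ≡ 5, 1 (mod 8); ε·ε+αω+βω = 0·0+1·0+0·1 ≡ 0  ⇒  (a,b)_2 = +1.
v=17: a=17^1·(≡4), b=17^2·(≡9) mod 17; (4|17)=+1, (9|17)=+1; (−1)^{1·2·8}·(+1)^2·(+1)^1 = +1.
v=5: a=5^4·(≡2), b=5^9·(≡1) mod 5; (2|5)=-1, (1|5)=+1; (−1)^{4·9·2}·(-1)^9·(+1)^4 = -1.
v=23: a=23^2·(≡9), b=23^8·(≡2) mod 23; (9|23)=+1, (2|23)=+1; (−1)^{2·8·11}·(+1)^8·(+1)^2 = +1.
v=19: a=19^1·(≡9), b=19^3·(≡12) mod 19; (9|19)=+1, (12|19)=-1; (−1)^{1·3·9}·(+1)^3·(-1)^1 = +1.
v=47: a=47^-2·(≡20), b=47^-6·(≡13) mod 47; (20|47)=-1, (13|47)=-1; (−1)^{-2·-6·23}·(-1)^-6·(-1)^-2 = +1.
v=11: a=11^0·(≡9), b=11^1·(≡4) mod 11; (9|11)=+1, (4|11)=+1; (−1)^{0·1·5}·(+1)^1·(+1)^0 = +1.
(-176358, 21945 / ℚ) ramifies at {5, 7}: a division algebra.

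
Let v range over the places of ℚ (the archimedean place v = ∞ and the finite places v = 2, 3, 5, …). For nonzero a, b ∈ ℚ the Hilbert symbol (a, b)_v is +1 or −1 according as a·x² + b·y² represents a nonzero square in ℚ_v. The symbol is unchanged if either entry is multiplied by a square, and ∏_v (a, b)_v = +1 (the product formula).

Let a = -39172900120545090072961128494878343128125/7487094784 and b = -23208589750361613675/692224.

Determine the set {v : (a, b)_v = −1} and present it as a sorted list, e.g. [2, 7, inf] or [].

[3, 5, 23, 31, 47, inf]

Mod squares: a ≡ -17205, b ≡ -1201469883. Check v ∈ {∞, 2, 3, 5, 7, 11, 13, 17, 19, 23, 31, 37, 47}.
v=23: a=23^2·(≡10), b=23^1·(≡9) mod 23; (10|23)=-1, (9|23)=+1; (−1)^{2·1·11}·(-1)^1·(+1)^2 = -1.
v=∞: -17205 < 0 and -1201469883 < 0  ⇒  (a,b)_∞ = -1.
v=11: a=11^4·(≡6), b=11^2·(≡2) mod 11; (6|11)=-1, (2|11)=-1; (−1)^{4·2·5}·(-1)^2·(-1)^4 = +1.
v=3: a=3^5·(≡1), b=3^1·(≡1) mod 3; (1|3)=+1, (1|3)=+1; (−1)^{5·1·1}·(+1)^1·(+1)^5 = -1.
v=37: a=37^3·(≡28), b=37^1·(≡30) mod 37; (28|37)=+1, (30|37)=+1; (−1)^{3·1·18}·(+1)^1·(+1)^3 = +1.
v=2: v_2(a)=-18, v_2(b)=-12; units ≡ 3, 5 (mod 8); ε·ε+αω+βω = 1·0+-18·1+-12·1 ≡ 0  ⇒  (a,b)_2 = +1.
v=17: a=17^0·(≡4), b=17^1·(≡8) mod 17; (4|17)=+1, (8|17)=+1; (−1)^{0·1·8}·(+1)^1·(+1)^0 = +1.
v=31: a=31^3·(≡22), b=31^1·(≡11) mod 31; (22|31)=-1, (11|31)=-1; (−1)^{3·1·15}·(-1)^1·(-1)^3 = -1.
v=47: a=47^2·(≡22), b=47^1·(≡6) mod 47; (22|47)=-1, (6|47)=+1; (−1)^{2·1·23}·(-1)^1·(+1)^2 = -1.
v=13: a=13^-4·(≡5), b=13^-2·(≡1) mod 13; (5|13)=-1, (1|13)=+1; (−1)^{-4·-2·6}·(-1)^-2·(+1)^-4 = +1.
v=7: a=7^6·(≡4), b=7^2·(≡4) mod 7; (4|7)=+1, (4|7)=+1; (−1)^{6·2·3}·(+1)^2·(+1)^6 = +1.
v=19: a=19^8·(≡16), b=19^5·(≡16) mod 19; (16|19)=+1, (16|19)=+1; (−1)^{8·5·9}·(+1)^5·(+1)^8 = +1.
v=5: a=5^5·(≡1), b=5^2·(≡2) mod 5; (1|5)=+1, (2|5)=-1; (−1)^{5·2·2}·(+1)^2·(-1)^5 = -1.
|Ram(-17205, -1201469883)| = 6, even; anisotropic at {3, 5, 23, 31, 47, ∞}.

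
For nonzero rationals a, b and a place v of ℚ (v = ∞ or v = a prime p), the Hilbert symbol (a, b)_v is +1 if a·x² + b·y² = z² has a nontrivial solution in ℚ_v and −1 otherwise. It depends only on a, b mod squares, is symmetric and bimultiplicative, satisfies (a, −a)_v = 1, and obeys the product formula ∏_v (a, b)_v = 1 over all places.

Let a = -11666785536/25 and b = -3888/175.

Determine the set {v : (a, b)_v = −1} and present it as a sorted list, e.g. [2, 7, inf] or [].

[2, 3, 7, inf]

(a, b) ≡ (-2109, -21) mod (ℚ^×)²; places V = {2, 3, 5, 7, 19, 37, ∞}.
(a,b)_7: α=4, u≡3; β=-1, v≡1 (mod 7); (3|7)=-1, (1|7)=+1; sign (−1)^0·-1^-1·+1^4 = -1.
(a,b)_2: α=8, β=4; u≡3, v≡3 (mod 8); ε(u)ε(v)=1·1, αω(v)=8·1, βω(u)=4·1; sum ≡ 1  ⇒  -1.
(a,b)_19: α=1, u≡8; β=0, v≡16 (mod 19); (8|19)=-1, (16|19)=+1; sign (−1)^0·-1^0·+1^1 = +1.
(a,b)_37: α=1, u≡32; β=0, v≡4 (mod 37); (32|37)=-1, (4|37)=+1; sign (−1)^0·-1^0·+1^1 = +1.
(a,b)_5: α=-2, u≡4; β=-2, v≡1 (mod 5); (4|5)=+1, (1|5)=+1; sign (−1)^0·+1^-2·+1^-2 = +1.
(a,b)_∞: sgn(-2109)=−, sgn(-21)=−, so -1.
(a,b)_3: α=3, u≡2; β=5, v≡2 (mod 3); (2|3)=-1, (2|3)=-1; sign (−1)^1·-1^5·-1^3 = -1.
Ram(-2109, -21) = {2, 3, 7, ∞}; no ℚ_2-point on the conic.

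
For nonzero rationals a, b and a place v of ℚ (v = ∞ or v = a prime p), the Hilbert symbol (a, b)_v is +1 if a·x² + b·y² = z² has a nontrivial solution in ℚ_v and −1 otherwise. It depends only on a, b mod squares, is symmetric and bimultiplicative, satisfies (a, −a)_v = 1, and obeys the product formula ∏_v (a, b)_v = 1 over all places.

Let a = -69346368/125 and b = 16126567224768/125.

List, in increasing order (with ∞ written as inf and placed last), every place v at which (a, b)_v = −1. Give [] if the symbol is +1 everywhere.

Mod squares: a ≡ -1365, b ≡ 435435. Check v ∈ {∞, 2, 3, 5, 7, 11, 13, 29}.
v=3: a=3^5·(≡1), b=3^11·(≡2) mod 3; (1|3)=+1, (2|3)=-1; (−1)^{5·11·1}·(+1)^11·(-1)^5 = +1.
v=5: a=5^-3·(≡2), b=5^-3·(≡3) mod 5; (2|5)=-1, (3|5)=-1; (−1)^{-3·-3·2}·(-1)^-3·(-1)^-3 = +1.
v=11: a=11^0·(≡2), b=11^1·(≡2) mod 11; (2|11)=-1, (2|11)=-1; (−1)^{0·1·5}·(-1)^1·(-1)^0 = -1.
v=∞: -1365 < 0 and 435435 > 0  ⇒  (a,b)_∞ = +1.
v=29: a=29^0·(≡3), b=29^1·(≡13) mod 29; (3|29)=-1, (13|29)=+1; (−1)^{0·1·14}·(-1)^1·(+1)^0 = -1.
v=7: a=7^3·(≡2), b=7^3·(≡6) mod 7; (2|7)=+1, (6|7)=-1; (−1)^{3·3·3}·(+1)^3·(-1)^3 = +1.
v=2: v_2(a)=6, v_2(b)=6; units ≡ 3, 3 (mod 8); ε·ε+αω+βω = 1·1+6·1+6·1 ≡ 1  ⇒  (a,b)_2 = -1.
v=13: a=13^1·(≡4), b=13^1·(≡11) mod 13; (4|13)=+1, (11|13)=-1; (−1)^{1·1·6}·(+1)^1·(-1)^1 = -1.
|Ram(-1365, 435435)| = 4, even; anisotropic at {2, 11, 13, 29}.

[2, 11, 13, 29]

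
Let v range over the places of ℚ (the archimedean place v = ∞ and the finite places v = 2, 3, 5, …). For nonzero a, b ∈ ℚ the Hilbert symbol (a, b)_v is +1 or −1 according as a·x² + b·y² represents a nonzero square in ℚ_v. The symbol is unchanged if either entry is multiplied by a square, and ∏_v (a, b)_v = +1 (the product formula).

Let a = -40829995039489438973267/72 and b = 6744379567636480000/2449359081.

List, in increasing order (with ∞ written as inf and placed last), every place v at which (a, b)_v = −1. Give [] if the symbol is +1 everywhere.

Mod squares: a ≡ -15334, b ≡ 210022582. Check v ∈ {∞, 2, 3, 5, 7, 11, 13, 17, 29, 31, 37, 41, 47, 53}.
v=7: a=7^2·(≡6), b=7^3·(≡1) mod 7; (6|7)=-1, (1|7)=+1; (−1)^{2·3·3}·(-1)^3·(+1)^2 = -1.
v=53: a=53^2·(≡28), b=53^0·(≡18) mod 53; (28|53)=+1, (18|53)=-1; (−1)^{2·0·26}·(+1)^0·(-1)^2 = +1.
v=41: a=41^1·(≡39), b=41^1·(≡15) mod 41; (39|41)=+1, (15|41)=-1; (−1)^{1·1·20}·(+1)^1·(-1)^1 = -1.
v=11: a=11^3·(≡4), b=11^1·(≡5) mod 11; (4|11)=+1, (5|11)=+1; (−1)^{3·1·5}·(+1)^1·(+1)^3 = -1.
v=3: a=3^-2·(≡2), b=3^-8·(≡1) mod 3; (2|3)=-1, (1|3)=+1; (−1)^{-2·-8·1}·(-1)^-8·(+1)^-2 = +1.
v=13: a=13^0·(≡2), b=13^-2·(≡9) mod 13; (2|13)=-1, (9|13)=+1; (−1)^{0·-2·6}·(-1)^-2·(+1)^0 = +1.
v=47: a=47^0·(≡20), b=47^-2·(≡36) mod 47; (20|47)=-1, (36|47)=+1; (−1)^{0·-2·23}·(-1)^-2·(+1)^0 = +1.
v=37: a=37^2·(≡12), b=37^1·(≡24) mod 37; (12|37)=+1, (24|37)=-1; (−1)^{2·1·18}·(+1)^1·(-1)^2 = +1.
v=2: v_2(a)=-3, v_2(b)=21; units ≡ 5, 3 (mod 8); ε·ε+αω+βω = 0·1+-3·1+21·1 ≡ 0  ⇒  (a,b)_2 = +1.
v=5: a=5^0·(≡4), b=5^4·(≡3) mod 5; (4|5)=+1, (3|5)=-1; (−1)^{0·4·2}·(+1)^4·(-1)^0 = +1.
v=29: a=29^2·(≡22), b=29^1·(≡15) mod 29; (22|29)=+1, (15|29)=-1; (−1)^{2·1·14}·(+1)^1·(-1)^2 = +1.
v=∞: -15334 < 0 and 210022582 > 0  ⇒  (a,b)_∞ = +1.
v=31: a=31^2·(≡11), b=31^1·(≡17) mod 31; (11|31)=-1, (17|31)=-1; (−1)^{2·1·15}·(-1)^1·(-1)^2 = -1.
v=17: a=17^3·(≡4), b=17^0·(≡4) mod 17; (4|17)=+1, (4|17)=+1; (−1)^{3·0·8}·(+1)^0·(+1)^3 = +1.
Ram(-15334, 210022582) = {7, 11, 31, 41}; no ℚ_7-point on the conic.

[7, 11, 31, 41]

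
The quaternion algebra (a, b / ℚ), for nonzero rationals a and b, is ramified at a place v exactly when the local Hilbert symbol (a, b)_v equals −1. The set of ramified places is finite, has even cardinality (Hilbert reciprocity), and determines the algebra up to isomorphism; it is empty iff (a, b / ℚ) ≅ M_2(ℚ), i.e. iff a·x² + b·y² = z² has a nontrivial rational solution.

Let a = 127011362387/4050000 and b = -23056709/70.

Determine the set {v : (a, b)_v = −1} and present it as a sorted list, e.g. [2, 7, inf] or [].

(a, b) ≡ (7735, -15470) mod (ℚ^×)²; places V = {2, 3, 5, 7, 13, 17, 19, 41, ∞}.
(a,b)_17: α=3, u≡16; β=3, v≡8 (mod 17); (16|17)=+1, (8|17)=+1; sign (−1)^0·+1^3·+1^3 = +1.
(a,b)_13: α=3, u≡4; β=1, v≡2 (mod 13); (4|13)=+1, (2|13)=-1; sign (−1)^0·+1^1·-1^3 = -1.
(a,b)_3: α=-4, u≡1; β=0, v≡1 (mod 3); (1|3)=+1, (1|3)=+1; sign (−1)^0·+1^0·+1^-4 = +1.
(a,b)_5: α=-5, u≡2; β=-1, v≡4 (mod 5); (2|5)=-1, (4|5)=+1; sign (−1)^0·-1^-1·+1^-5 = -1.
(a,b)_19: α=0, u≡3; β=2, v≡8 (mod 19); (3|19)=-1, (8|19)=-1; sign (−1)^0·-1^2·-1^0 = +1.
(a,b)_2: α=-4, β=-1; u≡7, v≡1 (mod 8); ε(u)ε(v)=1·0, αω(v)=-4·0, βω(u)=-1·0; sum ≡ 0  ⇒  +1.
(a,b)_∞: sgn(7735)=+, sgn(-15470)=−, so +1.
(a,b)_7: α=1, u≡5; β=-1, v≡1 (mod 7); (5|7)=-1, (1|7)=+1; sign (−1)^1·-1^-1·+1^1 = +1.
(a,b)_41: α=2, u≡15; β=0, v≡6 (mod 41); (15|41)=-1, (6|41)=-1; sign (−1)^0·-1^0·-1^2 = +1.
|Ram(7735, -15470)| = 2, even; anisotropic at {5, 13}.

[5, 13]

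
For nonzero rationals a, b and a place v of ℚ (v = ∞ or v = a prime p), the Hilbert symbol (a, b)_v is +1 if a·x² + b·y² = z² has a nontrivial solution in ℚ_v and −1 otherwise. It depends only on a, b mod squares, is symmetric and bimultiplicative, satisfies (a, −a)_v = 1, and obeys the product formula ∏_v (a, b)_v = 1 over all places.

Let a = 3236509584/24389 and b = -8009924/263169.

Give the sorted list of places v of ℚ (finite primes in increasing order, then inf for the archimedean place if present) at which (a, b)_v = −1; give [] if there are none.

(a, b) ≡ (271469, -41) mod (ℚ^×)²; places V = {2, 3, 7, 11, 13, 17, 19, 23, 29, 37, 41, ∞}.
(a,b)_37: α=1, u≡21; β=0, v≡26 (mod 37); (21|37)=+1, (26|37)=+1; sign (−1)^0·+1^0·+1^1 = +1.
(a,b)_2: α=4, β=2; u≡5, v≡7 (mod 8); ε(u)ε(v)=0·1, αω(v)=4·0, βω(u)=2·1; sum ≡ 0  ⇒  +1.
(a,b)_29: α=-3, u≡22; β=0, v≡11 (mod 29); (22|29)=+1, (11|29)=-1; sign (−1)^0·+1^0·-1^-3 = -1.
(a,b)_41: α=0, u≡40; β=1, v≡4 (mod 41); (40|41)=+1, (4|41)=+1; sign (−1)^0·+1^1·+1^0 = +1.
(a,b)_17: α=0, u≡15; β=2, v≡5 (mod 17); (15|17)=+1, (5|17)=-1; sign (−1)^0·+1^2·-1^0 = +1.
(a,b)_3: α=2, u≡2; β=-6, v≡1 (mod 3); (2|3)=-1, (1|3)=+1; sign (−1)^0·-1^-6·+1^2 = +1.
(a,b)_7: α=4, u≡1; β=0, v≡2 (mod 7); (1|7)=+1, (2|7)=+1; sign (−1)^0·+1^0·+1^4 = +1.
(a,b)_13: α=0, u≡9; β=2, v≡8 (mod 13); (9|13)=+1, (8|13)=-1; sign (−1)^0·+1^2·-1^0 = +1.
(a,b)_23: α=1, u≡4; β=0, v≡11 (mod 23); (4|23)=+1, (11|23)=-1; sign (−1)^0·+1^0·-1^1 = -1.
(a,b)_11: α=1, u≡6; β=0, v≡9 (mod 11); (6|11)=-1, (9|11)=+1; sign (−1)^0·-1^0·+1^1 = +1.
(a,b)_19: α=0, u≡9; β=-2, v≡11 (mod 19); (9|19)=+1, (11|19)=+1; sign (−1)^0·+1^-2·+1^0 = +1.
(a,b)_∞: sgn(271469)=+, sgn(-41)=−, so +1.
|Ram(271469, -41)| = 2, even; anisotropic at {23, 29}.

[23, 29]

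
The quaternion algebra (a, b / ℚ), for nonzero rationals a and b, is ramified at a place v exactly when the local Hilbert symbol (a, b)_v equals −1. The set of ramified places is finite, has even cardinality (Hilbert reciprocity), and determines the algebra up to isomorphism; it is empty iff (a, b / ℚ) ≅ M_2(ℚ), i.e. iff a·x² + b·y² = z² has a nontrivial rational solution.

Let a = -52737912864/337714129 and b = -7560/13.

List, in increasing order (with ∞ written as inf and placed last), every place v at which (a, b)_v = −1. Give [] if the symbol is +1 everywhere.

[13, inf]

(a, b) ≡ (-546, -2730) mod (ℚ^×)²; places V = {2, 3, 5, 7, 13, 17, 23, 47, ∞}.
(a,b)_17: α=-2, u≡4; β=0, v≡3 (mod 17); (4|17)=+1, (3|17)=-1; sign (−1)^0·+1^0·-1^-2 = +1.
(a,b)_47: α=-2, u≡2; β=0, v≡15 (mod 47); (2|47)=+1, (15|47)=-1; sign (−1)^0·+1^0·-1^-2 = +1.
(a,b)_2: α=5, β=3; u≡7, v≡3 (mod 8); ε(u)ε(v)=1·1, αω(v)=5·1, βω(u)=3·0; sum ≡ 0  ⇒  +1.
(a,b)_3: α=7, u≡1; β=3, v≡2 (mod 3); (1|3)=+1, (2|3)=-1; sign (−1)^1·+1^3·-1^7 = +1.
(a,b)_7: α=3, u≡3; β=1, v≡2 (mod 7); (3|7)=-1, (2|7)=+1; sign (−1)^1·-1^1·+1^3 = +1.
(a,b)_∞: sgn(-546)=−, sgn(-2730)=−, so -1.
(a,b)_13: α=3, u≡12; β=-1, v≡6 (mod 13); (12|13)=+1, (6|13)=-1; sign (−1)^0·+1^-1·-1^3 = -1.
(a,b)_23: α=-2, u≡12; β=0, v≡20 (mod 23); (12|23)=+1, (20|23)=-1; sign (−1)^0·+1^0·-1^-2 = +1.
(a,b)_5: α=0, u≡4; β=1, v≡1 (mod 5); (4|5)=+1, (1|5)=+1; sign (−1)^0·+1^1·+1^0 = +1.
|Ram(-546, -2730)| = 2, even; anisotropic at {13, ∞}.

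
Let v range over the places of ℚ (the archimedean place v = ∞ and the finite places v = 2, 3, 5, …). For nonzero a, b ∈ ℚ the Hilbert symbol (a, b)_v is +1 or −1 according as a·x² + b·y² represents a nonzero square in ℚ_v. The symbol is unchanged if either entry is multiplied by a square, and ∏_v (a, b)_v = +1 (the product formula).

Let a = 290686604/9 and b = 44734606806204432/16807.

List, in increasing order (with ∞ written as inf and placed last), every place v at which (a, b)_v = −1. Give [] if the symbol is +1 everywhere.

Mod squares: a ≡ 299, b ≡ 119. Check v ∈ {∞, 2, 3, 7, 13, 17, 23, 29}.
v=13: a=13^1·(≡3), b=13^2·(≡7) mod 13; (3|13)=+1, (7|13)=-1; (−1)^{1·2·6}·(+1)^2·(-1)^1 = -1.
v=2: v_2(a)=2, v_2(b)=4; units ≡ 3, 7 (mod 8); ε·ε+αω+βω = 1·1+2·0+4·1 ≡ 1  ⇒  (a,b)_2 = -1.
v=17: a=17^2·(≡11), b=17^3·(≡12) mod 17; (11|17)=-1, (12|17)=-1; (−1)^{2·3·8}·(-1)^3·(-1)^2 = -1.
v=3: a=3^-2·(≡2), b=3^2·(≡2) mod 3; (2|3)=-1, (2|3)=-1; (−1)^{-2·2·1}·(-1)^2·(-1)^-2 = +1.
v=∞: 299 > 0 and 119 > 0  ⇒  (a,b)_∞ = +1.
v=23: a=23^1·(≡13), b=23^2·(≡1) mod 23; (13|23)=+1, (1|23)=+1; (−1)^{1·2·11}·(+1)^2·(+1)^1 = +1.
v=29: a=29^2·(≡25), b=29^4·(≡19) mod 29; (25|29)=+1, (19|29)=-1; (−1)^{2·4·14}·(+1)^4·(-1)^2 = +1.
v=7: a=7^0·(≡6), b=7^-5·(≡5) mod 7; (6|7)=-1, (5|7)=-1; (−1)^{0·-5·3}·(-1)^-5·(-1)^0 = -1.
Ram(299, 119) = {2, 7, 13, 17}; no ℚ_2-point on the conic.

[2, 7, 13, 17]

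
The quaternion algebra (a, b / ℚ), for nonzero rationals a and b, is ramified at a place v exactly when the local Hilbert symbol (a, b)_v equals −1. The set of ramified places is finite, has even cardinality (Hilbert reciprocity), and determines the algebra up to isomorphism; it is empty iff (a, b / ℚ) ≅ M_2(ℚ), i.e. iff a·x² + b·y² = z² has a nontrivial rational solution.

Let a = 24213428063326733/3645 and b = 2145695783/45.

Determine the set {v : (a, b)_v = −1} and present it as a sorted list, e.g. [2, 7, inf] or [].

Mod squares: a ≡ 385, b ≡ 88665115. Check v ∈ {∞, 2, 3, 5, 7, 11, 17, 19, 23, 31}.
v=19: a=19^2·(≡6), b=19^1·(≡18) mod 19; (6|19)=+1, (18|19)=-1; (−1)^{2·1·9}·(+1)^1·(-1)^2 = +1.
v=17: a=17^2·(≡11), b=17^1·(≡6) mod 17; (11|17)=-1, (6|17)=-1; (−1)^{2·1·8}·(-1)^1·(-1)^2 = -1.
v=7: a=7^3·(≡3), b=7^1·(≡2) mod 7; (3|7)=-1, (2|7)=+1; (−1)^{3·1·3}·(-1)^1·(+1)^3 = +1.
v=2: v_2(a)=0, v_2(b)=0; units ≡ 1, 3 (mod 8); ε·ε+αω+βω = 0·1+0·1+0·0 ≡ 0  ⇒  (a,b)_2 = +1.
v=11: a=11^3·(≡10), b=11^3·(≡10) mod 11; (10|11)=-1, (10|11)=-1; (−1)^{3·3·5}·(-1)^3·(-1)^3 = -1.
v=3: a=3^-6·(≡1), b=3^-2·(≡1) mod 3; (1|3)=+1, (1|3)=+1; (−1)^{-6·-2·1}·(+1)^-2·(+1)^-6 = +1.
v=31: a=31^2·(≡11), b=31^1·(≡11) mod 31; (11|31)=-1, (11|31)=-1; (−1)^{2·1·15}·(-1)^1·(-1)^2 = -1.
v=5: a=5^-1·(≡2), b=5^-1·(≡2) mod 5; (2|5)=-1, (2|5)=-1; (−1)^{-1·-1·2}·(-1)^-1·(-1)^-1 = +1.
v=∞: 385 > 0 and 88665115 > 0  ⇒  (a,b)_∞ = +1.
v=23: a=23^2·(≡14), b=23^1·(≡7) mod 23; (14|23)=-1, (7|23)=-1; (−1)^{2·1·11}·(-1)^1·(-1)^2 = -1.
(385, 88665115 / ℚ) ramifies at {11, 17, 23, 31}: a division algebra.

[11, 17, 23, 31]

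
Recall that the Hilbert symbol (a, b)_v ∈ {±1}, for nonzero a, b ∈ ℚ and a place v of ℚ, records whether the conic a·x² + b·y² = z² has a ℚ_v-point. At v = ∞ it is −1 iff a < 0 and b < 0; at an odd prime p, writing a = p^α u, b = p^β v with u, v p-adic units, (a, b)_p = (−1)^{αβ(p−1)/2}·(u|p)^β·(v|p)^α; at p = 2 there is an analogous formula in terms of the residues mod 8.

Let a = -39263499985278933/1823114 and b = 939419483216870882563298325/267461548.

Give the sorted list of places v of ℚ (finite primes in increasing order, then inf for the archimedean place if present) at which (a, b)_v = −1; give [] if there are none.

(a, b) ≡ (-131138, 1591) mod (ℚ^×)²; places V = {2, 3, 5, 7, 13, 17, 19, 29, 37, 43, ∞}.
(a,b)_43: α=-2, u≡33; β=-3, v≡5 (mod 43); (33|43)=-1, (5|43)=-1; sign (−1)^0·-1^-3·-1^-2 = -1.
(a,b)_∞: sgn(-131138)=−, sgn(1591)=+, so +1.
(a,b)_17: α=-1, u≡13; β=0, v≡10 (mod 17); (13|17)=+1, (10|17)=-1; sign (−1)^0·+1^0·-1^-1 = -1.
(a,b)_37: α=2, u≡7; β=3, v≡24 (mod 37); (7|37)=+1, (24|37)=-1; sign (−1)^0·+1^3·-1^2 = +1.
(a,b)_7: α=5, u≡6; β=10, v≡2 (mod 7); (6|7)=-1, (2|7)=+1; sign (−1)^0·-1^10·+1^5 = +1.
(a,b)_29: α=-1, u≡11; β=-2, v≡28 (mod 29); (11|29)=-1, (28|29)=+1; sign (−1)^0·-1^-2·+1^-1 = +1.
(a,b)_3: α=12, u≡1; β=16, v≡1 (mod 3); (1|3)=+1, (1|3)=+1; sign (−1)^0·+1^16·+1^12 = +1.
(a,b)_13: α=2, u≡5; β=2, v≡8 (mod 13); (5|13)=-1, (8|13)=-1; sign (−1)^0·-1^2·-1^2 = +1.
(a,b)_2: α=-1, β=-2; u≡7, v≡7 (mod 8); ε(u)ε(v)=1·1, αω(v)=-1·0, βω(u)=-2·0; sum ≡ 1  ⇒  -1.
(a,b)_5: α=0, u≡3; β=2, v≡1 (mod 5); (3|5)=-1, (1|5)=+1; sign (−1)^0·-1^2·+1^0 = +1.
(a,b)_19: α=1, u≡2; β=2, v≡2 (mod 19); (2|19)=-1, (2|19)=-1; sign (−1)^0·-1^2·-1^1 = -1.
Ram(-131138, 1591) = {2, 17, 19, 43}; no ℚ_2-point on the conic.

[2, 17, 19, 43]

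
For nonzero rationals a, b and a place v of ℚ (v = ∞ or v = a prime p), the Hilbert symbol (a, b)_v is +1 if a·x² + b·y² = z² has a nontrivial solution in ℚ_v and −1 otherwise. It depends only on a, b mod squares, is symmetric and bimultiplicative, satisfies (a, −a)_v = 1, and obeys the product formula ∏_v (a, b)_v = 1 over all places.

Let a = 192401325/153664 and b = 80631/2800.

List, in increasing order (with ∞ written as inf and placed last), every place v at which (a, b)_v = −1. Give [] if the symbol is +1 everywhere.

(a, b) ≡ (1173, 217) mod (ℚ^×)²; places V = {2, 3, 5, 7, 17, 23, 31, ∞}.
(a,b)_∞: sgn(1173)=+, sgn(217)=+, so +1.
(a,b)_17: α=1, u≡9; β=2, v≡2 (mod 17); (9|17)=+1, (2|17)=+1; sign (−1)^0·+1^2·+1^1 = +1.
(a,b)_3: α=9, u≡1; β=2, v≡1 (mod 3); (1|3)=+1, (1|3)=+1; sign (−1)^0·+1^2·+1^9 = +1.
(a,b)_23: α=1, u≡14; β=0, v≡5 (mod 23); (14|23)=-1, (5|23)=-1; sign (−1)^0·-1^0·-1^1 = -1.
(a,b)_7: α=-4, u≡4; β=-1, v≡5 (mod 7); (4|7)=+1, (5|7)=-1; sign (−1)^0·+1^-1·-1^-4 = +1.
(a,b)_5: α=2, u≡2; β=-2, v≡3 (mod 5); (2|5)=-1, (3|5)=-1; sign (−1)^0·-1^-2·-1^2 = +1.
(a,b)_2: α=-6, β=-4; u≡5, v≡1 (mod 8); ε(u)ε(v)=0·0, αω(v)=-6·0, βω(u)=-4·1; sum ≡ 0  ⇒  +1.
(a,b)_31: α=0, u≡17; β=1, v≡9 (mod 31); (17|31)=-1, (9|31)=+1; sign (−1)^0·-1^1·+1^0 = -1.
|Ram(1173, 217)| = 2, even; anisotropic at {23, 31}.

[23, 31]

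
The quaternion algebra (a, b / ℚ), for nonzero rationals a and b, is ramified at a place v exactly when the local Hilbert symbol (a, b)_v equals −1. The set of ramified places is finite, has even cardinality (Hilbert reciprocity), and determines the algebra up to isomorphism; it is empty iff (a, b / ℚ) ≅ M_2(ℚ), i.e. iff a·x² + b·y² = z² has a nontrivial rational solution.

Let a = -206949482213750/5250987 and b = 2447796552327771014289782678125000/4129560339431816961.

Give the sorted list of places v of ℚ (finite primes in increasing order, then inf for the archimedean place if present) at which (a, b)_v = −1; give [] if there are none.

(a, b) ≡ (-114, 34) mod (ℚ^×)²; places V = {2, 3, 5, 7, 17, 19, 41, 43, ∞}.
(a,b)_7: α=-4, u≡6; β=-8, v≡5 (mod 7); (6|7)=-1, (5|7)=-1; sign (−1)^0·-1^-8·-1^-4 = +1.
(a,b)_3: α=-7, u≡1; β=-18, v≡1 (mod 3); (1|3)=+1, (1|3)=+1; sign (−1)^0·+1^-18·+1^-7 = +1.
(a,b)_∞: sgn(-114)=−, sgn(34)=+, so +1.
(a,b)_19: α=3, u≡2; β=6, v≡18 (mod 19); (2|19)=-1, (18|19)=-1; sign (−1)^0·-1^6·-1^3 = -1.
(a,b)_41: α=0, u≡33; β=2, v≡30 (mod 41); (33|41)=+1, (30|41)=-1; sign (−1)^0·+1^2·-1^0 = +1.
(a,b)_5: α=4, u≡4; β=8, v≡1 (mod 5); (4|5)=+1, (1|5)=+1; sign (−1)^0·+1^8·+1^4 = +1.
(a,b)_17: α=6, u≡3; β=13, v≡2 (mod 17); (3|17)=-1, (2|17)=+1; sign (−1)^0·-1^13·+1^6 = -1.
(a,b)_2: α=1, β=3; u≡7, v≡1 (mod 8); ε(u)ε(v)=1·0, αω(v)=1·0, βω(u)=3·0; sum ≡ 0  ⇒  +1.
(a,b)_43: α=0, u≡31; β=-2, v≡22 (mod 43); (31|43)=+1, (22|43)=-1; sign (−1)^0·+1^-2·-1^0 = +1.
(-114, 34 / ℚ) ramifies at {17, 19}: a division algebra.

[17, 19]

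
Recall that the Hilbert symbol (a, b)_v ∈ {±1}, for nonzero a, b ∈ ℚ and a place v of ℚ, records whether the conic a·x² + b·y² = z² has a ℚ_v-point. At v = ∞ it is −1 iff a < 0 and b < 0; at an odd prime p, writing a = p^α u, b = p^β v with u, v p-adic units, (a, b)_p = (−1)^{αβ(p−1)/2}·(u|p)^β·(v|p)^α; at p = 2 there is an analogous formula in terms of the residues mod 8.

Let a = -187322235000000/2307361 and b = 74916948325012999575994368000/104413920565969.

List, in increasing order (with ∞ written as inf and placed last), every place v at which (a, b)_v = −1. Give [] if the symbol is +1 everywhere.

(a, b) ≡ (-111435, 4845) mod (ℚ^×)²; places V = {2, 3, 5, 7, 17, 19, 23, 31, 41, ∞}.
(a,b)_∞: sgn(-111435)=−, sgn(4845)=+, so +1.
(a,b)_7: α=-4, u≡6; β=-6, v≡4 (mod 7); (6|7)=-1, (4|7)=+1; sign (−1)^0·-1^-6·+1^-4 = +1.
(a,b)_3: α=1, u≡1; β=3, v≡1 (mod 3); (1|3)=+1, (1|3)=+1; sign (−1)^1·+1^3·+1^1 = -1.
(a,b)_17: α=1, u≡5; β=3, v≡1 (mod 17); (5|17)=-1, (1|17)=+1; sign (−1)^0·-1^3·+1^1 = -1.
(a,b)_23: α=1, u≡4; β=2, v≡11 (mod 23); (4|23)=+1, (11|23)=-1; sign (−1)^0·+1^2·-1^1 = -1.
(a,b)_5: α=7, u≡2; β=3, v≡1 (mod 5); (2|5)=-1, (1|5)=+1; sign (−1)^0·-1^3·+1^7 = -1.
(a,b)_41: α=2, u≡28; β=6, v≡3 (mod 41); (28|41)=-1, (3|41)=-1; sign (−1)^0·-1^6·-1^2 = +1.
(a,b)_31: α=-2, u≡10; β=-6, v≡4 (mod 31); (10|31)=+1, (4|31)=+1; sign (−1)^0·+1^-6·+1^-2 = +1.
(a,b)_2: α=6, β=18; u≡5, v≡5 (mod 8); ε(u)ε(v)=0·0, αω(v)=6·1, βω(u)=18·1; sum ≡ 0  ⇒  +1.
(a,b)_19: α=1, u≡5; β=3, v≡2 (mod 19); (5|19)=+1, (2|19)=-1; sign (−1)^1·+1^3·-1^1 = +1.
|Ram(-111435, 4845)| = 4, even; anisotropic at {3, 5, 17, 23}.

[3, 5, 17, 23]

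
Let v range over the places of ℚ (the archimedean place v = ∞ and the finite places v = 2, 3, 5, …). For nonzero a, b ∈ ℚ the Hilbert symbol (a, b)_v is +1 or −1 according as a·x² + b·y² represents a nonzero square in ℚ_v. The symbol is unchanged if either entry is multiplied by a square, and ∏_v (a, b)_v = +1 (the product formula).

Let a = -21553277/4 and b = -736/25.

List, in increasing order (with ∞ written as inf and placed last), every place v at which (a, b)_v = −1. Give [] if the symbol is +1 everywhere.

Mod squares: a ≡ -21553277, b ≡ -46. Check v ∈ {∞, 2, 5, 19, 23, 31, 37, 43}.
v=31: a=31^1·(≡8), b=31^0·(≡9) mod 31; (8|31)=+1, (9|31)=+1; (−1)^{1·0·15}·(+1)^0·(+1)^1 = +1.
v=2: v_2(a)=-2, v_2(b)=5; units ≡ 3, 1 (mod 8); ε·ε+αω+βω = 1·0+-2·0+5·1 ≡ 1  ⇒  (a,b)_2 = -1.
v=19: a=19^1·(≡3), b=19^0·(≡4) mod 19; (3|19)=-1, (4|19)=+1; (−1)^{1·0·9}·(-1)^0·(+1)^1 = +1.
v=23: a=23^1·(≡9), b=23^1·(≡7) mod 23; (9|23)=+1, (7|23)=-1; (−1)^{1·1·11}·(+1)^1·(-1)^1 = +1.
v=∞: -21553277 < 0 and -46 < 0  ⇒  (a,b)_∞ = -1.
v=5: a=5^0·(≡2), b=5^-2·(≡4) mod 5; (2|5)=-1, (4|5)=+1; (−1)^{0·-2·2}·(-1)^-2·(+1)^0 = +1.
v=37: a=37^1·(≡11), b=37^0·(≡12) mod 37; (11|37)=+1, (12|37)=+1; (−1)^{1·0·18}·(+1)^0·(+1)^1 = +1.
v=43: a=43^1·(≡3), b=43^0·(≡17) mod 43; (3|43)=-1, (17|43)=+1; (−1)^{1·0·21}·(-1)^0·(+1)^1 = +1.
(-21553277, -46 / ℚ) ramifies at {2, ∞}: a division algebra.

[2, inf]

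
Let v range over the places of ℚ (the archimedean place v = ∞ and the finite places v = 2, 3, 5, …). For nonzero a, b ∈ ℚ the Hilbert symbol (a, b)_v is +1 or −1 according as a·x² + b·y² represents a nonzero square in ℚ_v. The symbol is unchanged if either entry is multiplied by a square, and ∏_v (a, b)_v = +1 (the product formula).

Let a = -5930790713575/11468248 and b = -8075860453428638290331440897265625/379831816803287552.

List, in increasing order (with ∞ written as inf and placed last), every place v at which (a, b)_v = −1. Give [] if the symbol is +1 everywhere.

Mod squares: a ≡ -154, b ≡ -34. Check v ∈ {∞, 2, 3, 5, 7, 11, 13, 17, 19}.
v=∞: -154 < 0 and -34 < 0  ⇒  (a,b)_∞ = -1.
v=5: a=5^2·(≡4), b=5^8·(≡4) mod 5; (4|5)=+1, (4|5)=+1; (−1)^{2·8·2}·(+1)^8·(+1)^2 = +1.
v=17: a=17^4·(≡16), b=17^9·(≡13) mod 17; (16|17)=+1, (13|17)=+1; (−1)^{4·9·8}·(+1)^9·(+1)^4 = +1.
v=13: a=13^2·(≡5), b=13^4·(≡6) mod 13; (5|13)=-1, (6|13)=-1; (−1)^{2·4·6}·(-1)^4·(-1)^2 = +1.
v=19: a=19^-4·(≡5), b=19^-10·(≡1) mod 19; (5|19)=+1, (1|19)=+1; (−1)^{-4·-10·9}·(+1)^-10·(+1)^-4 = +1.
v=7: a=7^5·(≡5), b=7^14·(≡2) mod 7; (5|7)=-1, (2|7)=+1; (−1)^{5·14·3}·(-1)^14·(+1)^5 = +1.
v=11: a=11^-1·(≡2), b=11^-2·(≡7) mod 11; (2|11)=-1, (7|11)=-1; (−1)^{-1·-2·5}·(-1)^-2·(-1)^-1 = -1.
v=3: a=3^0·(≡2), b=3^2·(≡2) mod 3; (2|3)=-1, (2|3)=-1; (−1)^{0·2·1}·(-1)^2·(-1)^0 = +1.
v=2: v_2(a)=-3, v_2(b)=-9; units ≡ 3, 7 (mod 8); ε·ε+αω+βω = 1·1+-3·0+-9·1 ≡ 0  ⇒  (a,b)_2 = +1.
(-154, -34 / ℚ) ramifies at {11, ∞}: a division algebra.

[11, inf]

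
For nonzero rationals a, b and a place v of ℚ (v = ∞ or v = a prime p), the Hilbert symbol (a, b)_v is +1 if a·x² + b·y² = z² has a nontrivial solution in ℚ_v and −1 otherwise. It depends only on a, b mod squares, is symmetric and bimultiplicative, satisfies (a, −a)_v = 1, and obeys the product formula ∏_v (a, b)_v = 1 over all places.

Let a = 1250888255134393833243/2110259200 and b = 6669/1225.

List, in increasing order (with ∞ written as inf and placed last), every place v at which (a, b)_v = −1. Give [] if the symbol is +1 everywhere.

Mod squares: a ≡ 97111014, b ≡ 741. Check v ∈ {∞, 2, 3, 5, 7, 11, 13, 19, 23, 29, 37}.
v=23: a=23^-1·(≡4), b=23^0·(≡19) mod 23; (4|23)=+1, (19|23)=-1; (−1)^{-1·0·11}·(+1)^0·(-1)^-1 = -1.
v=7: a=7^-1·(≡3), b=7^-2·(≡3) mod 7; (3|7)=-1, (3|7)=-1; (−1)^{-1·-2·3}·(-1)^-2·(-1)^-1 = -1.
v=29: a=29^2·(≡26), b=29^0·(≡4) mod 29; (26|29)=-1, (4|29)=+1; (−1)^{2·0·14}·(-1)^0·(+1)^2 = +1.
v=∞: 97111014 > 0 and 741 > 0  ⇒  (a,b)_∞ = +1.
v=11: a=11^1·(≡9), b=11^0·(≡9) mod 11; (9|11)=+1, (9|11)=+1; (−1)^{1·0·5}·(+1)^0·(+1)^1 = +1.
v=2: v_2(a)=-19, v_2(b)=0; units ≡ 3, 5 (mod 8); ε·ε+αω+βω = 1·0+-19·1+0·1 ≡ 1  ⇒  (a,b)_2 = -1.
v=5: a=5^-2·(≡1), b=5^-2·(≡1) mod 5; (1|5)=+1, (1|5)=+1; (−1)^{-2·-2·2}·(+1)^-2·(+1)^-2 = +1.
v=19: a=19^3·(≡17), b=19^1·(≡1) mod 19; (17|19)=+1, (1|19)=+1; (−1)^{3·1·9}·(+1)^1·(+1)^3 = -1.
v=37: a=37^3·(≡10), b=37^0·(≡30) mod 37; (10|37)=+1, (30|37)=+1; (−1)^{3·0·18}·(+1)^0·(+1)^3 = +1.
v=3: a=3^11·(≡2), b=3^3·(≡1) mod 3; (2|3)=-1, (1|3)=+1; (−1)^{11·3·1}·(-1)^3·(+1)^11 = +1.
v=13: a=13^3·(≡2), b=13^1·(≡2) mod 13; (2|13)=-1, (2|13)=-1; (−1)^{3·1·6}·(-1)^1·(-1)^3 = +1.
Ram(97111014, 741) = {2, 7, 19, 23}; no ℚ_2-point on the conic.

[2, 7, 19, 23]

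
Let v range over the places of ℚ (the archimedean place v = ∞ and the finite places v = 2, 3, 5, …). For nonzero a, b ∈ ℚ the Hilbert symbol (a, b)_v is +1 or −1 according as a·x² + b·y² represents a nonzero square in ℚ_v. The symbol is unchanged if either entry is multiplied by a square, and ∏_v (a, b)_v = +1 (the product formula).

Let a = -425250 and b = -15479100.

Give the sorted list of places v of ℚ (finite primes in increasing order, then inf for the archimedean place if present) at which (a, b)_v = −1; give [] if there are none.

[3, 7, 13, inf]

Mod squares: a ≡ -210, b ≡ -39. Check v ∈ {∞, 2, 3, 5, 7, 13}.
v=5: a=5^3·(≡3), b=5^2·(≡1) mod 5; (3|5)=-1, (1|5)=+1; (−1)^{3·2·2}·(-1)^2·(+1)^3 = +1.
v=2: v_2(a)=1, v_2(b)=2; units ≡ 7, 1 (mod 8); ε·ε+αω+βω = 1·0+1·0+2·0 ≡ 0  ⇒  (a,b)_2 = +1.
v=7: a=7^1·(≡3), b=7^2·(≡3) mod 7; (3|7)=-1, (3|7)=-1; (−1)^{1·2·3}·(-1)^2·(-1)^1 = -1.
v=3: a=3^5·(≡2), b=3^5·(≡2) mod 3; (2|3)=-1, (2|3)=-1; (−1)^{5·5·1}·(-1)^5·(-1)^5 = -1.
v=13: a=13^0·(≡6), b=13^1·(≡9) mod 13; (6|13)=-1, (9|13)=+1; (−1)^{0·1·6}·(-1)^1·(+1)^0 = -1.
v=∞: -210 < 0 and -39 < 0  ⇒  (a,b)_∞ = -1.
Ram(-210, -39) = {3, 7, 13, ∞}; no ℚ_3-point on the conic.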